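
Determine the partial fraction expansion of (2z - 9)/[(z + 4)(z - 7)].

At z=-4: P = (2·(-4) - 9)/(-4 - 7) = 17/11. At z=7: Q = (2·7 - 9)/(7 + 4) = 5/11
Result: (17/11)/(z + 4) + (5/11)/(z - 7)


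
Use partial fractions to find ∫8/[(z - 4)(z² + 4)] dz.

Cover-up at z=4: P = 8/(4²+4) = 2/5. Coeff matching: Q = -2/5, R = -8/5. Decomposition: (2/5)/(z - 4) - ((2/5)z + 8/5)/(z² + 4). Integrate: linear → ln, quadratic → (1/2)ln + arctan: (2/5) ln|(z - 4)| - (1/5) ln(z² + 4) - (4/5) arctan(z/2) + C


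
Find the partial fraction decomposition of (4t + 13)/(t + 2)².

(4t + 13) = P(t + 2) + Q. At t = -2: Q = 4·(-2) + 13 = 5. Coeff of t: P = 4
Result: 4/(t + 2) + 5/(t + 2)²


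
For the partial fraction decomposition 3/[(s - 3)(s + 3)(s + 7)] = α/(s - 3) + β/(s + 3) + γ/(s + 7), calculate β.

Cover-up at s = -3: β = 3/[(-3 - 3)(-3 + 7)] = 3/[(-6)(4)] = -3/24 = -1/8


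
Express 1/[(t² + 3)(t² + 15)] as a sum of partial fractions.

Coefficient matching gives α = γ = 0, β = 1/(15-3) = 1/12, δ = -β = -1/12
Result: (1/12)/(t² + 3) - (1/12)/(t² + 15)


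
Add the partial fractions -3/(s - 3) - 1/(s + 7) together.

Common denominator (s - 3)(s + 7). Numerator: -3(s + 7) - 1(s - 3) = (-3s - 21) - (s - 3) = -4s - 18
Result: (-4s - 18)/[(s - 3)(s + 7)]


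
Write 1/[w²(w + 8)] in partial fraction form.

Cover-up at w=-8: R = 1/(-8 - 0)² = 1/64. Cover-up at w=0: Q = 1/(0 + 8) = 1/8. Comparing w² coeff: P = -R = -1/64
Result: (-1/64)/w + (1/8)/w² + (1/64)/(w + 8)


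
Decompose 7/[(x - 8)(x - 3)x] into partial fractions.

Using cover-up method: A = 7/40, B = -7/15, C = 7/24
Result: (7/40)/(x - 8) - (7/15)/(x - 3) + (7/24)/x


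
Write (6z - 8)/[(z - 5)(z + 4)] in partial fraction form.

At z=5: α = (6·5 - 8)/(5 + 4) = 22/9. At z=-4: β = (6·(-4) - 8)/(-4 - 5) = 32/9
Result: (22/9)/(z - 5) + (32/9)/(z + 4)


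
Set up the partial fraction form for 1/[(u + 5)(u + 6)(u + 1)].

Three distinct linear factors: A/(u + 5) + B/(u + 6) + C/(u + 1)


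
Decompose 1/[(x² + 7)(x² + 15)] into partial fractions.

Coefficient matching gives A = C = 0, B = 1/(15-7) = 1/8, D = -B = -1/8
Result: (1/8)/(x² + 7) - (1/8)/(x² + 15)


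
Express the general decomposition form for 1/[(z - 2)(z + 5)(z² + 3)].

Two linear + quadratic: P/(z - 2) + Q/(z + 5) + (Rz + S)/(z² + 3)


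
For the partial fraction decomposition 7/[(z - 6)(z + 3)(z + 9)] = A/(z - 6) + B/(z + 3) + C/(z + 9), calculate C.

Cover-up at z = -9: C = 7/[(-9 - 6)(-9 + 3)] = 7/[(-15)(-6)] = 7/90


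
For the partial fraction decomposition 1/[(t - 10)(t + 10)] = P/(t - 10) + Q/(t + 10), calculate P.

Cover-up at t = 10: P = 1/(10 + 10) = 1/20


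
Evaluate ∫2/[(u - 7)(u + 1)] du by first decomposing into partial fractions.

Decompose: 2/[(u - 7)(u + 1)] = (1/4)/(u - 7) - (1/4)/(u + 1). Integrate each term: (1/4) ln|(u - 7)| - (1/4) ln|(u + 1)| + C


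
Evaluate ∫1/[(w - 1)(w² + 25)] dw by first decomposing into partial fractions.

Cover-up at w=1: P = 1/(1²+25) = 1/26. Coeff matching: Q = -1/26, R = -1/26. Decomposition: (1/26)/(w - 1) - ((1/26)w + 1/26)/(w² + 25). Integrate: linear → ln, quadratic → (1/2)ln + arctan: (1/26) ln|(w - 1)| - (1/52) ln(w² + 25) - (1/130) arctan(w/5) + C


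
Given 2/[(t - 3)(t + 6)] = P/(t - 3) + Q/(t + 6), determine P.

Cover-up at t = 3: P = 2/(3 + 6) = 2/9


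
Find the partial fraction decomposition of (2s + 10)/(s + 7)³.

(2s + 10) = P(s + 7)² + Q(s + 7) + R. At s = -7: R = 2·(-7) + 10 = -4. Coefficients: P = 0, Q = 2
Result: 2/(s + 7)² - 4/(s + 7)³


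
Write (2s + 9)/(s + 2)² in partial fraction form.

(2s + 9) = P(s + 2) + Q. At s = -2: Q = 2·(-2) + 9 = 5. Coeff of s: P = 2
Result: 2/(s + 2) + 5/(s + 2)²


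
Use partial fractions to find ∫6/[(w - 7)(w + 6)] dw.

Decompose: 6/[(w - 7)(w + 6)] = (6/13)/(w - 7) - (6/13)/(w + 6). Integrate each term: (6/13) ln|(w - 7)| - (6/13) ln|(w + 6)| + C


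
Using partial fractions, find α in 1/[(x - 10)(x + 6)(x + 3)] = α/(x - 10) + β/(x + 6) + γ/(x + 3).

Cover-up at x = 10: α = 1/[(10 + 6)(10 + 3)] = 1/[(16)(13)] = 1/208


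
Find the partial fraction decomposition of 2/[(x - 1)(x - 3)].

2/(x - 1)(x - 3) = α/(x - 1) + β/(x - 3). α = 2/(1 - 3) = -1, β = 2/(3 - 1) = 1
Result: -1/(x - 1) + 1/(x - 3)


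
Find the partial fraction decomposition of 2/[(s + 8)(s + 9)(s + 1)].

Using cover-up method: α = -2/7, β = 1/4, γ = 1/28
Result: (-2/7)/(s + 8) + (1/4)/(s + 9) + (1/28)/(s + 1)


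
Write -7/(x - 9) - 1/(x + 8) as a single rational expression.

Common denominator (x - 9)(x + 8). Numerator: -7(x + 8) - 1(x - 9) = (-7x - 56) - (x - 9) = -8x - 47
Result: (-8x - 47)/[(x - 9)(x + 8)]


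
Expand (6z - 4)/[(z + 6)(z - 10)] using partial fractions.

At z=-6: P = (6·(-6) - 4)/(-6 - 10) = 5/2. At z=10: Q = (6·10 - 4)/(10 + 6) = 7/2
Result: (5/2)/(z + 6) + (7/2)/(z - 10)


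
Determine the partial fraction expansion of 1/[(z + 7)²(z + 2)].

Cover-up at z=-2: C = 1/(-2 + 7)² = 1/25. Cover-up at z=-7: B = 1/(-7 + 2) = -1/5. Comparing z² coeff: A = -C = -1/25
Result: (-1/25)/(z + 7) - (1/5)/(z + 7)² + (1/25)/(z + 2)


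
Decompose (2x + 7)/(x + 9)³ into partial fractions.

(2x + 7) = P(x + 9)² + Q(x + 9) + R. At x = -9: R = 2·(-9) + 7 = -11. Coefficients: P = 0, Q = 2
Result: 2/(x + 9)² - 11/(x + 9)³


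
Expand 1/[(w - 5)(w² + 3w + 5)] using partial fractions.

Cover-up at w = 5: α = 1/(5² + 3·5 + 5) = 1/45. Then β = -α = -1/45, γ = -α·(3 + 5) = -8/45
Result: (1/45)/(w - 5) - ((1/45)w + 8/45)/(w² + 3w + 5)


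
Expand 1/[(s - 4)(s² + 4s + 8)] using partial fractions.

Cover-up at s = 4: α = 1/(4² + 4·4 + 8) = 1/40. Then β = -α = -1/40, γ = -α·(4 + 4) = -1/5
Result: (1/40)/(s - 4) - ((1/40)s + 1/5)/(s² + 4s + 8)


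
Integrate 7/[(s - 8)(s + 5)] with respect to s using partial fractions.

Decompose: 7/[(s - 8)(s + 5)] = (7/13)/(s - 8) - (7/13)/(s + 5). Integrate each term: (7/13) ln|(s - 8)| - (7/13) ln|(s + 5)| + C


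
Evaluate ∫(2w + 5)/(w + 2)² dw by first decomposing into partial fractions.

Decompose: α = 2, β = 2·(-2) + 5 = 1, so (2w + 5)/(w + 2)² = 2/(w + 2) + 1/(w + 2)². Integrate: ∫ α/(w + 2) dw = 2 ln|(w + 2)|; ∫ β/(w + 2)² dw = -1/(w + 2). Sum: 2 ln|(w + 2)| - 1/(w + 2) + C


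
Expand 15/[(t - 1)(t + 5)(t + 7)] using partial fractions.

Using cover-up method: A = 5/16, B = -5/4, C = 15/16
Result: (5/16)/(t - 1) - (5/4)/(t + 5) + (15/16)/(t + 7)


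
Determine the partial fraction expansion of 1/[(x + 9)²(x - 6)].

Cover-up at x=6: C = 1/(6 + 9)² = 1/225. Cover-up at x=-9: B = 1/(-9 - 6) = -1/15. Comparing x² coeff: A = -C = -1/225
Result: (-1/225)/(x + 9) - (1/15)/(x + 9)² + (1/225)/(x - 6)


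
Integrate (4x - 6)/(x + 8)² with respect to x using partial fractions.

Decompose: P = 4, Q = 4·(-8) - 6 = -38, so (4x - 6)/(x + 8)² = 4/(x + 8) - 38/(x + 8)². Integrate: ∫ P/(x + 8) dx = 4 ln|(x + 8)|; ∫ Q/(x + 8)² dx = 38/(x + 8). Sum: 4 ln|(x + 8)| + 38/(x + 8) + C


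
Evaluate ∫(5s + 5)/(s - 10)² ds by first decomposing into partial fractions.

Decompose: P = 5, Q = 5·10 + 5 = 55, so (5s + 5)/(s - 10)² = 5/(s - 10) + 55/(s - 10)². Integrate: ∫ P/(s - 10) ds = 5 ln|(s - 10)|; ∫ Q/(s - 10)² ds = -55/(s - 10). Sum: 5 ln|(s - 10)| - 55/(s - 10) + C


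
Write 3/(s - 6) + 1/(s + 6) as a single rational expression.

Common denominator (s - 6)(s + 6). Numerator: 3(s + 6) + 1(s - 6) = (3s + 18) + (s - 6) = 4s + 12
Result: (4s + 12)/[(s - 6)(s + 6)]


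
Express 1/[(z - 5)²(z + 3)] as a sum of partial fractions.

Cover-up at z=-3: R = 1/(-3 - 5)² = 1/64. Cover-up at z=5: Q = 1/(5 + 3) = 1/8. Comparing z² coeff: P = -R = -1/64
Result: (-1/64)/(z - 5) + (1/8)/(z - 5)² + (1/64)/(z + 3)


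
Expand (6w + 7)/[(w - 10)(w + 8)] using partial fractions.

At w=10: A = (6·10 + 7)/(10 + 8) = 67/18. At w=-8: B = (6·(-8) + 7)/(-8 - 10) = 41/18
Result: (67/18)/(w - 10) + (41/18)/(w + 8)


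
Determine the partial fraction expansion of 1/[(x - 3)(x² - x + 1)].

Cover-up at x = 3: A = 1/(3² - 1·3 + 1) = 1/7. Then B = -A = -1/7, C = -A·(-1 + 3) = -2/7
Result: (1/7)/(x - 3) - ((1/7)x + 2/7)/(x² - x + 1)


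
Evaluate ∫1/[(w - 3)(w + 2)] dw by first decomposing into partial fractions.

Decompose: 1/[(w - 3)(w + 2)] = (1/5)/(w - 3) - (1/5)/(w + 2). Integrate each term: (1/5) ln|(w - 3)| - (1/5) ln|(w + 2)| + C


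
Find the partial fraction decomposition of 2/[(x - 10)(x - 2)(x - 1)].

Using cover-up method: P = 1/36, Q = -1/4, R = 2/9
Result: (1/36)/(x - 10) - (1/4)/(x - 2) + (2/9)/(x - 1)


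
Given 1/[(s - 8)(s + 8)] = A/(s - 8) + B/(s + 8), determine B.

Cover-up at s = -8: B = 1/(-8 - 8) = -1/16


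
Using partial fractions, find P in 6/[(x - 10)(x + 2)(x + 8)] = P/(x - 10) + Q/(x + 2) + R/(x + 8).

Cover-up at x = 10: P = 6/[(10 + 2)(10 + 8)] = 6/[(12)(18)] = 6/216 = 1/36


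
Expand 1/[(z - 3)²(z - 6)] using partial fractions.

Cover-up at z=6: R = 1/(6 - 3)² = 1/9. Cover-up at z=3: Q = 1/(3 - 6) = -1/3. Comparing z² coeff: P = -R = -1/9
Result: (-1/9)/(z - 3) - (1/3)/(z - 3)² + (1/9)/(z - 6)


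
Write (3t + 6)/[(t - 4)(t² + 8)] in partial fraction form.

At t=4: A = (3·4 + 6)/(4² + 8) = 3/4. B = -A = -3/4, C = 3 - 4·A = 0
Result: (3/4)/(t - 4) - ((3/4)t)/(t² + 8)


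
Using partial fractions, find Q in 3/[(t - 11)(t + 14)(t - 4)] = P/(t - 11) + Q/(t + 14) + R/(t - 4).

Cover-up at t = -14: Q = 3/[(-14 - 11)(-14 - 4)] = 3/[(-25)(-18)] = 3/450 = 1/150


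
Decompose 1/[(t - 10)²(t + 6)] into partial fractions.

Cover-up at t=-6: γ = 1/(-6 - 10)² = 1/256. Cover-up at t=10: β = 1/(10 + 6) = 1/16. Comparing t² coeff: α = -γ = -1/256
Result: (-1/256)/(t - 10) + (1/16)/(t - 10)² + (1/256)/(t + 6)


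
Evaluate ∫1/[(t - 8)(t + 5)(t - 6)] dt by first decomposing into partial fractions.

Cover-up: P = 1/26, Q = 1/143, R = -1/22. Decomposition: (1/26)/(t - 8) + (1/143)/(t + 5) - (1/22)/(t - 6). Integrate each term: (1/26) ln|(t - 8)| + (1/143) ln|(t + 5)| - (1/22) ln|(t - 6)| + C


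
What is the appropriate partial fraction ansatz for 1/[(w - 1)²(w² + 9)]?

Repeated linear + quadratic: P/(w - 1) + Q/(w - 1)² + (Rw + S)/(w² + 9)


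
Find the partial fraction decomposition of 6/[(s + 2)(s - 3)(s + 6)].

Using cover-up method: P = -3/10, Q = 2/15, R = 1/6
Result: (-3/10)/(s + 2) + (2/15)/(s - 3) + (1/6)/(s + 6)


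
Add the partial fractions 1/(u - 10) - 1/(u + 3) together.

Common denominator (u - 10)(u + 3). Numerator: 1(u + 3) - 1(u - 10) = (u + 3) - (u - 10) = 13
Result: (13)/[(u - 10)(u + 3)]


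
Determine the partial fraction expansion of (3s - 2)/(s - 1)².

(3s - 2) = P(s - 1) + Q. At s = 1: Q = 3·1 - 2 = 1. Coeff of s: P = 3
Result: 3/(s - 1) + 1/(s - 1)²


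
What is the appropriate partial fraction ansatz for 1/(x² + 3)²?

Repeated quadratic factor: (Ax + B)/(x² + 3) + (Cx + D)/(x² + 3)²


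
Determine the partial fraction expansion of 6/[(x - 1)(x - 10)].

6/(x - 1)(x - 10) = A/(x - 1) + B/(x - 10). A = 6/(1 - 10) = -2/3, B = 6/(10 - 1) = 2/3
Result: (-2/3)/(x - 1) + (2/3)/(x - 10)


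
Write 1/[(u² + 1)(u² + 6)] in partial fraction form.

Coefficient matching gives α = γ = 0, β = 1/(6-1) = 1/5, δ = -β = -1/5
Result: (1/5)/(u² + 1) - (1/5)/(u² + 6)


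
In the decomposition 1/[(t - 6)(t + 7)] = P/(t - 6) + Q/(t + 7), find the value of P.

Cover-up at t = 6: P = 1/(6 + 7) = 1/13


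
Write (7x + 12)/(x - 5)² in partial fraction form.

(7x + 12) = α(x - 5) + β. At x = 5: β = 7·5 + 12 = 47. Coeff of x: α = 7
Result: 7/(x - 5) + 47/(x - 5)²


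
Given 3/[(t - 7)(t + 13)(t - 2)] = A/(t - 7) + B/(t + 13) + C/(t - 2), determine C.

Cover-up at t = 2: C = 3/[(2 - 7)(2 + 13)] = 3/[(-5)(15)] = -3/75 = -1/25


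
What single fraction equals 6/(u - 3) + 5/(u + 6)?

Common denominator (u - 3)(u + 6). Numerator: 6(u + 6) + 5(u - 3) = (6u + 36) + (5u - 15) = 11u + 21
Result: (11u + 21)/[(u - 3)(u + 6)]


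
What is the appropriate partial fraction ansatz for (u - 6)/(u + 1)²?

Repeated linear factor: P/(u + 1) + Q/(u + 1)²


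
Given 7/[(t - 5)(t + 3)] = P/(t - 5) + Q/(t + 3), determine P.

Cover-up at t = 5: P = 7/(5 + 3) = 7/8


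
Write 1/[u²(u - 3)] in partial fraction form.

Cover-up at u=3: R = 1/(3 - 0)² = 1/9. Cover-up at u=0: Q = 1/(0 - 3) = -1/3. Comparing u² coeff: P = -R = -1/9
Result: (-1/9)/u - (1/3)/u² + (1/9)/(u - 3)


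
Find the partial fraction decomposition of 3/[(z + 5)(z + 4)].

3/(z + 5)(z + 4) = P/(z + 5) + Q/(z + 4). P = 3/(-5 + 4) = -3, Q = 3/(-4 + 5) = 3
Result: -3/(z + 5) + 3/(z + 4)


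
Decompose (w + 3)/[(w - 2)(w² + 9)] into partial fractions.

At w=2: A = (1·2 + 3)/(2² + 9) = 5/13. B = -A = -5/13, C = 1 - 2·A = 3/13
Result: (5/13)/(w - 2) - ((5/13)w - 3/13)/(w² + 9)


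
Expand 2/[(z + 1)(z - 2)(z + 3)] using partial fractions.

Using cover-up method: P = -1/3, Q = 2/15, R = 1/5
Result: (-1/3)/(z + 1) + (2/15)/(z - 2) + (1/5)/(z + 3)


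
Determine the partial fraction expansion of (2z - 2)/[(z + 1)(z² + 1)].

At z=-1: P = (2·(-1) - 2)/((-1)² + 1) = -2. Q = -P = 2, R = 2 - (-1)·P = 0
Result: -2/(z + 1) + (2z)/(z² + 1)


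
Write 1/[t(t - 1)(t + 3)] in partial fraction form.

Using cover-up method: α = -1/3, β = 1/4, γ = 1/12
Result: (-1/3)/t + (1/4)/(t - 1) + (1/12)/(t + 3)


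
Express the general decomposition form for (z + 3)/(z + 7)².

Repeated linear factor: A/(z + 7) + B/(z + 7)²


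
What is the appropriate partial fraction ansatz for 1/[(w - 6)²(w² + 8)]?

Repeated linear + quadratic: P/(w - 6) + Q/(w - 6)² + (Rw + S)/(w² + 8)


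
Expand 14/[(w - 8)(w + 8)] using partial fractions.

14/(w - 8)(w + 8) = A/(w - 8) + B/(w + 8). A = 14/(8 + 8) = 7/8, B = 14/(-8 - 8) = -7/8
Result: (7/8)/(w - 8) - (7/8)/(w + 8)


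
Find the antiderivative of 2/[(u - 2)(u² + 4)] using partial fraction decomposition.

Cover-up at u=2: P = 2/(2²+4) = 1/4. Coeff matching: Q = -1/4, R = -1/2. Decomposition: (1/4)/(u - 2) - ((1/4)u + 1/2)/(u² + 4). Integrate: linear → ln, quadratic → (1/2)ln + arctan: (1/4) ln|(u - 2)| - (1/8) ln(u² + 4) - (1/4) arctan(u/2) + C


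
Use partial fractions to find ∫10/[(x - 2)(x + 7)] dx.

Decompose: 10/[(x - 2)(x + 7)] = (10/9)/(x - 2) - (10/9)/(x + 7). Integrate each term: (10/9) ln|(x - 2)| - (10/9) ln|(x + 7)| + C


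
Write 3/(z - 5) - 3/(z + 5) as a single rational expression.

Common denominator (z - 5)(z + 5). Numerator: 3(z + 5) - 3(z - 5) = (3z + 15) - (3z - 15) = 30
Result: (30)/[(z - 5)(z + 5)]


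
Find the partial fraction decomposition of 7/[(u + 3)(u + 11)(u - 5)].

Using cover-up method: P = -7/64, Q = 7/128, R = 7/128
Result: (-7/64)/(u + 3) + (7/128)/(u + 11) + (7/128)/(u - 5)


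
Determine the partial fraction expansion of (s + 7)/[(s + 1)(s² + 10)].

At s=-1: α = (1·(-1) + 7)/((-1)² + 10) = 6/11. β = -α = -6/11, γ = 1 - (-1)·α = 17/11
Result: (6/11)/(s + 1) - ((6/11)s - 17/11)/(s² + 10)


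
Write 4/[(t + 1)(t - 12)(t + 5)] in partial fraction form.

Using cover-up method: A = -1/13, B = 4/221, C = 1/17
Result: (-1/13)/(t + 1) + (4/221)/(t - 12) + (1/17)/(t + 5)


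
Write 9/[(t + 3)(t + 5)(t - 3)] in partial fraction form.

Using cover-up method: A = -3/4, B = 9/16, C = 3/16
Result: (-3/4)/(t + 3) + (9/16)/(t + 5) + (3/16)/(t - 3)


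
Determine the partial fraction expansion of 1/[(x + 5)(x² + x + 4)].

Cover-up at x = -5: P = 1/((-5)² + 1·(-5) + 4) = 1/24. Then Q = -P = -1/24, R = -P·(1 - 5) = 1/6
Result: (1/24)/(x + 5) - ((1/24)x - 1/6)/(x² + x + 4)


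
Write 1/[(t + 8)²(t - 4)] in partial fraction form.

Cover-up at t=4: γ = 1/(4 + 8)² = 1/144. Cover-up at t=-8: β = 1/(-8 - 4) = -1/12. Comparing t² coeff: α = -γ = -1/144
Result: (-1/144)/(t + 8) - (1/12)/(t + 8)² + (1/144)/(t - 4)


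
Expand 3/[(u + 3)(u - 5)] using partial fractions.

3/(u + 3)(u - 5) = α/(u + 3) + β/(u - 5). α = 3/(-3 - 5) = -3/8, β = 3/(5 + 3) = 3/8
Result: (-3/8)/(u + 3) + (3/8)/(u - 5)


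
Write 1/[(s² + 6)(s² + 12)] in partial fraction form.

Coefficient matching gives P = R = 0, Q = 1/(12-6) = 1/6, S = -Q = -1/6
Result: (1/6)/(s² + 6) - (1/6)/(s² + 12)


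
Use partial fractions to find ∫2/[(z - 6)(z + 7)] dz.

Decompose: 2/[(z - 6)(z + 7)] = (2/13)/(z - 6) - (2/13)/(z + 7). Integrate each term: (2/13) ln|(z - 6)| - (2/13) ln|(z + 7)| + C


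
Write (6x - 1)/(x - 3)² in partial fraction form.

(6x - 1) = P(x - 3) + Q. At x = 3: Q = 6·3 - 1 = 17. Coeff of x: P = 6
Result: 6/(x - 3) + 17/(x - 3)²


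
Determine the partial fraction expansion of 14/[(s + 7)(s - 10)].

14/(s + 7)(s - 10) = P/(s + 7) + Q/(s - 10). P = 14/(-7 - 10) = -14/17, Q = 14/(10 + 7) = 14/17
Result: (-14/17)/(s + 7) + (14/17)/(s - 10)


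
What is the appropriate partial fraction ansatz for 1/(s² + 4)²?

Repeated quadratic factor: (αs + β)/(s² + 4) + (γs + δ)/(s² + 4)²


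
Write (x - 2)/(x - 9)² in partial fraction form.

(x - 2) = α(x - 9) + β. At x = 9: β = 1·9 - 2 = 7. Coeff of x: α = 1
Result: 1/(x - 9) + 7/(x - 9)²


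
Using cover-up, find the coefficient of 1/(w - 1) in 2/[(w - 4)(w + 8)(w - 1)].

Cover (w - 1), set w=1: 2/[(1 - 4)(1 + 8)] = -2/27


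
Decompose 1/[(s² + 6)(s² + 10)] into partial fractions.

Coefficient matching gives A = C = 0, B = 1/(10-6) = 1/4, D = -B = -1/4
Result: (1/4)/(s² + 6) - (1/4)/(s² + 10)


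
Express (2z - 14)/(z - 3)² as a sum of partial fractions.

(2z - 14) = P(z - 3) + Q. At z = 3: Q = 2·3 - 14 = -8. Coeff of z: P = 2
Result: 2/(z - 3) - 8/(z - 3)²


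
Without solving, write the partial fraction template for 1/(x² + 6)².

Repeated quadratic factor: (αx + β)/(x² + 6) + (γx + δ)/(x² + 6)²


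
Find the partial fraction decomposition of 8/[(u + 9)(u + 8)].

8/(u + 9)(u + 8) = A/(u + 9) + B/(u + 8). A = 8/(-9 + 8) = -8, B = 8/(-8 + 9) = 8
Result: -8/(u + 9) + 8/(u + 8)


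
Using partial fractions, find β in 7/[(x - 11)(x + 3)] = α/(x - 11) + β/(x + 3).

Cover-up at x = -3: β = 7/(-3 - 11) = -7/14 = -1/2


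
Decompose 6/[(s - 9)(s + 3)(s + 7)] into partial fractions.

Using cover-up method: P = 1/32, Q = -1/8, R = 3/32
Result: (1/32)/(s - 9) - (1/8)/(s + 3) + (3/32)/(s + 7)


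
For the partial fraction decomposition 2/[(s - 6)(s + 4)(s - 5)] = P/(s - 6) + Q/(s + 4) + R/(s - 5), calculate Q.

Cover-up at s = -4: Q = 2/[(-4 - 6)(-4 - 5)] = 2/[(-10)(-9)] = 2/90 = 1/45


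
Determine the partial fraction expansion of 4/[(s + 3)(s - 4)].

4/(s + 3)(s - 4) = α/(s + 3) + β/(s - 4). α = 4/(-3 - 4) = -4/7, β = 4/(4 + 3) = 4/7
Result: (-4/7)/(s + 3) + (4/7)/(s - 4)


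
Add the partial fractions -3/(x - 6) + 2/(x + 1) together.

Common denominator (x - 6)(x + 1). Numerator: -3(x + 1) + 2(x - 6) = (-3x - 3) + (2x - 12) = -x - 15
Result: (-x - 15)/[(x - 6)(x + 1)]


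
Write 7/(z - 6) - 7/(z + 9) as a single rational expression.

Common denominator (z - 6)(z + 9). Numerator: 7(z + 9) - 7(z - 6) = (7z + 63) - (7z - 42) = 105
Result: (105)/[(z - 6)(z + 9)]


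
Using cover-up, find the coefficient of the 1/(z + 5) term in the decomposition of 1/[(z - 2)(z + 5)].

Cover (z + 5), set z=-5: 1/((z - 2) at z=-5) = 1/(-7) = -1/7


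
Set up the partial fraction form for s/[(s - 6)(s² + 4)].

Linear + irreducible quadratic: α/(s - 6) + (βs + γ)/(s² + 4)


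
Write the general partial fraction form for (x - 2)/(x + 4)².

Repeated linear factor: P/(x + 4) + Q/(x + 4)²


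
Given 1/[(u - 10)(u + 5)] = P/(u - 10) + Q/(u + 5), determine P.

Cover-up at u = 10: P = 1/(10 + 5) = 1/15


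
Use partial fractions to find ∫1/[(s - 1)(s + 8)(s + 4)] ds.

Cover-up: P = 1/45, Q = 1/36, R = -1/20. Decomposition: (1/45)/(s - 1) + (1/36)/(s + 8) - (1/20)/(s + 4). Integrate each term: (1/45) ln|(s - 1)| + (1/36) ln|(s + 8)| - (1/20) ln|(s + 4)| + C


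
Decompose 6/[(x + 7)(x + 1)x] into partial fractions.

Using cover-up method: α = 1/7, β = -1, γ = 6/7
Result: (1/7)/(x + 7) - 1/(x + 1) + (6/7)/x


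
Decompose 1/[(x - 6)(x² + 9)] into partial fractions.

Cover-up at x = 6: A = 1/(6² + 9) = 1/45. Then B = -A = -1/45, C = -A·(0 + 6) = -2/15
Result: (1/45)/(x - 6) - ((1/45)x + 2/15)/(x² + 9)


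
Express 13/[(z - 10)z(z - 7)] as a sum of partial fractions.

Using cover-up method: A = 13/30, B = 13/70, C = -13/21
Result: (13/30)/(z - 10) + (13/70)/z - (13/21)/(z - 7)


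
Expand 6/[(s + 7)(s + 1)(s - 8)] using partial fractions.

Using cover-up method: A = 1/15, B = -1/9, C = 2/45
Result: (1/15)/(s + 7) - (1/9)/(s + 1) + (2/45)/(s - 8)


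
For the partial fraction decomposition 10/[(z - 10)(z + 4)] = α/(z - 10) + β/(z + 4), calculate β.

Cover-up at z = -4: β = 10/(-4 - 10) = -10/14 = -5/7


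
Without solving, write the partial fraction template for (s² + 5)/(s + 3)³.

Repeated linear factor (power 3): A/(s + 3) + B/(s + 3)² + C/(s + 3)³


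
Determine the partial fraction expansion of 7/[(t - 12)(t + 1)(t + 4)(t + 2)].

Using Heaviside cover-up: (1/416)/(t - 12) - (7/39)/(t + 1) - (7/96)/(t + 4) + (1/4)/(t + 2)


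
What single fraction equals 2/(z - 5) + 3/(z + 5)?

Common denominator (z - 5)(z + 5). Numerator: 2(z + 5) + 3(z - 5) = (2z + 10) + (3z - 15) = 5z - 5
Result: (5z - 5)/[(z - 5)(z + 5)]


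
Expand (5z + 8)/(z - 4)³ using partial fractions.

(5z + 8) = α(z - 4)² + β(z - 4) + γ. At z = 4: γ = 5·4 + 8 = 28. Coefficients: α = 0, β = 5
Result: 5/(z - 4)² + 28/(z - 4)³


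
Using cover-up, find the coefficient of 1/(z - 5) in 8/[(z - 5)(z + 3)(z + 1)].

Cover (z - 5), set z=5: 8/[(5 + 3)(5 + 1)] = 1/6


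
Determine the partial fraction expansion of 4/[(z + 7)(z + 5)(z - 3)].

Using cover-up method: P = 1/5, Q = -1/4, R = 1/20
Result: (1/5)/(z + 7) - (1/4)/(z + 5) + (1/20)/(z - 3)


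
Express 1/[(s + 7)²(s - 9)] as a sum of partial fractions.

Cover-up at s=9: C = 1/(9 + 7)² = 1/256. Cover-up at s=-7: B = 1/(-7 - 9) = -1/16. Comparing s² coeff: A = -C = -1/256
Result: (-1/256)/(s + 7) - (1/16)/(s + 7)² + (1/256)/(s - 9)


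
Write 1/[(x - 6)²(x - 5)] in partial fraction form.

Cover-up at x=5: C = 1/(5 - 6)² = 1. Cover-up at x=6: B = 1/(6 - 5) = 1. Comparing x² coeff: A = -C = -1
Result: -1/(x - 6) + 1/(x - 6)² + 1/(x - 5)


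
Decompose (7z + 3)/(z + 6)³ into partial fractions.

(7z + 3) = A(z + 6)² + B(z + 6) + C. At z = -6: C = 7·(-6) + 3 = -39. Coefficients: A = 0, B = 7
Result: 7/(z + 6)² - 39/(z + 6)³


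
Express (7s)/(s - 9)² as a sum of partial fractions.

(7s) = A(s - 9) + B. At s = 9: B = 7·9 + 0 = 63. Coeff of s: A = 7
Result: 7/(s - 9) + 63/(s - 9)²


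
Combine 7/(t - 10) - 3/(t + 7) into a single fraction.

Common denominator (t - 10)(t + 7). Numerator: 7(t + 7) - 3(t - 10) = (7t + 49) - (3t - 30) = 4t + 79
Result: (4t + 79)/[(t - 10)(t + 7)]


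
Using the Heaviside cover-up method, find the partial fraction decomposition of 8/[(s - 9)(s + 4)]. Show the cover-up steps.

Cover (s - 9): set s=9, get A = 8/(9 + 4) = 8/13. Cover (s + 4): set s=-4, get B = 8/(-4 - 9) = -8/13.
Result: (8/13)/(s - 9) - (8/13)/(s + 4)


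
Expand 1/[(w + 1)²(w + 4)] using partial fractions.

Cover-up at w=-4: C = 1/(-4 + 1)² = 1/9. Cover-up at w=-1: B = 1/(-1 + 4) = 1/3. Comparing w² coeff: A = -C = -1/9
Result: (-1/9)/(w + 1) + (1/3)/(w + 1)² + (1/9)/(w + 4)


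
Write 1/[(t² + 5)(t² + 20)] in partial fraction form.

Coefficient matching gives A = C = 0, B = 1/(20-5) = 1/15, D = -B = -1/15
Result: (1/15)/(t² + 5) - (1/15)/(t² + 20)


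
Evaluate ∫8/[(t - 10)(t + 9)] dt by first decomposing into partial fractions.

Decompose: 8/[(t - 10)(t + 9)] = (8/19)/(t - 10) - (8/19)/(t + 9). Integrate each term: (8/19) ln|(t - 10)| - (8/19) ln|(t + 9)| + C


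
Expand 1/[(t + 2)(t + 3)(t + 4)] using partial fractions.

Using cover-up method: P = 1/2, Q = -1, R = 1/2
Result: (1/2)/(t + 2) - 1/(t + 3) + (1/2)/(t + 4)


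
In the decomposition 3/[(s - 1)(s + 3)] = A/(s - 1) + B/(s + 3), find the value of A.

Cover-up at s = 1: A = 3/(1 + 3) = 3/4


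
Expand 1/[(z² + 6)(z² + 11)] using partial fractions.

Coefficient matching gives α = γ = 0, β = 1/(11-6) = 1/5, δ = -β = -1/5
Result: (1/5)/(z² + 6) - (1/5)/(z² + 11)


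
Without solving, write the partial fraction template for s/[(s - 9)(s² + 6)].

Linear + irreducible quadratic: α/(s - 9) + (βs + γ)/(s² + 6)


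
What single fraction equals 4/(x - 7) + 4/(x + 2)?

Common denominator (x - 7)(x + 2). Numerator: 4(x + 2) + 4(x - 7) = (4x + 8) + (4x - 28) = 8x - 20
Result: (8x - 20)/[(x - 7)(x + 2)]


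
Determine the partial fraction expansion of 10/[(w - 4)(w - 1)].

10/(w - 4)(w - 1) = α/(w - 4) + β/(w - 1). α = 10/(4 - 1) = 10/3, β = 10/(1 - 4) = -10/3
Result: (10/3)/(w - 4) - (10/3)/(w - 1)


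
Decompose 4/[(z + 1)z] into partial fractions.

4/(z + 1)z = α/(z + 1) + β/z. α = 4/(-1 - 0) = -4, β = 4/(0 + 1) = 4
Result: -4/(z + 1) + 4/z


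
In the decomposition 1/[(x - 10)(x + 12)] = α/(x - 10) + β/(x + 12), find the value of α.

Cover-up at x = 10: α = 1/(10 + 12) = 1/22


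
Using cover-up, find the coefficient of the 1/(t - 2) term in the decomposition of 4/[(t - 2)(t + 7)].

Cover (t - 2), set t=2: 4/((t + 7) at t=2) = 4/(9) = 4/9


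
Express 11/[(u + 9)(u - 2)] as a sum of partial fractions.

11/(u + 9)(u - 2) = α/(u + 9) + β/(u - 2). α = 11/(-9 - 2) = -1, β = 11/(2 + 9) = 1
Result: -1/(u + 9) + 1/(u - 2)


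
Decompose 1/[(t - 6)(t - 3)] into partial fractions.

1/(t - 6)(t - 3) = P/(t - 6) + Q/(t - 3). P = 1/(6 - 3) = 1/3, Q = 1/(3 - 6) = -1/3
Result: (1/3)/(t - 6) - (1/3)/(t - 3)


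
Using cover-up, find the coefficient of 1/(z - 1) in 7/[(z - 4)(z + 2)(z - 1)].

Cover (z - 1), set z=1: 7/[(1 - 4)(1 + 2)] = -7/9


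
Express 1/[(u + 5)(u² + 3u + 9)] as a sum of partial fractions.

Cover-up at u = -5: P = 1/((-5)² + 3·(-5) + 9) = 1/19. Then Q = -P = -1/19, R = -P·(3 - 5) = 2/19
Result: (1/19)/(u + 5) - ((1/19)u - 2/19)/(u² + 3u + 9)


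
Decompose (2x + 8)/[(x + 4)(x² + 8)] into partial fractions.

At x=-4: P = (2·(-4) + 8)/((-4)² + 8) = 0. Q = -P = 0, R = 2 - (-4)·P = 2
Result: (2)/(x² + 8)


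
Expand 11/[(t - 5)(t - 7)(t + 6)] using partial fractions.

Using cover-up method: P = -1/2, Q = 11/26, R = 1/13
Result: (-1/2)/(t - 5) + (11/26)/(t - 7) + (1/13)/(t + 6)


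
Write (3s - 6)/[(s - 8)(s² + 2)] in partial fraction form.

At s=8: A = (3·8 - 6)/(8² + 2) = 3/11. B = -A = -3/11, C = 3 - 8·A = 9/11
Result: (3/11)/(s - 8) - ((3/11)s - 9/11)/(s² + 2)


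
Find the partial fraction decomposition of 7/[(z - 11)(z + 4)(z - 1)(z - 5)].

Using Heaviside cover-up: (7/900)/(z - 11) - (7/675)/(z + 4) + (7/200)/(z - 1) - (7/216)/(z - 5)


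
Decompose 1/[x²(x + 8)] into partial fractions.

Cover-up at x=-8: C = 1/(-8 - 0)² = 1/64. Cover-up at x=0: B = 1/(0 + 8) = 1/8. Comparing x² coeff: A = -C = -1/64
Result: (-1/64)/x + (1/8)/x² + (1/64)/(x + 8)


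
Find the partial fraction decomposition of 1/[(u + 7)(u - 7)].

1/(u + 7)(u - 7) = P/(u + 7) + Q/(u - 7). P = 1/(-7 - 7) = -1/14, Q = 1/(7 + 7) = 1/14
Result: (-1/14)/(u + 7) + (1/14)/(u - 7)


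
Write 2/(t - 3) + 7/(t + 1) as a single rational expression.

Common denominator (t - 3)(t + 1). Numerator: 2(t + 1) + 7(t - 3) = (2t + 2) + (7t - 21) = 9t - 19
Result: (9t - 19)/[(t - 3)(t + 1)]


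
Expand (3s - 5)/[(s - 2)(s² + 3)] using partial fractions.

At s=2: A = (3·2 - 5)/(2² + 3) = 1/7. B = -A = -1/7, C = 3 - 2·A = 19/7
Result: (1/7)/(s - 2) - ((1/7)s - 19/7)/(s² + 3)


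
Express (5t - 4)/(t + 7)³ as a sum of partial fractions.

(5t - 4) = α(t + 7)² + β(t + 7) + γ. At t = -7: γ = 5·(-7) - 4 = -39. Coefficients: α = 0, β = 5
Result: 5/(t + 7)² - 39/(t + 7)³


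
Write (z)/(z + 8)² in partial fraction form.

(z) = α(z + 8) + β. At z = -8: β = 1·(-8) + 0 = -8. Coeff of z: α = 1
Result: 1/(z + 8) - 8/(z + 8)²


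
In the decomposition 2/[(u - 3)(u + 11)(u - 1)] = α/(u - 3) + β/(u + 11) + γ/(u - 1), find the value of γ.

Cover-up at u = 1: γ = 2/[(1 - 3)(1 + 11)] = 2/[(-2)(12)] = -2/24 = -1/12


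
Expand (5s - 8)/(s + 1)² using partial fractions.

(5s - 8) = α(s + 1) + β. At s = -1: β = 5·(-1) - 8 = -13. Coeff of s: α = 5
Result: 5/(s + 1) - 13/(s + 1)²


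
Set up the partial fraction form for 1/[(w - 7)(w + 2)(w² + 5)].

Two linear + quadratic: α/(w - 7) + β/(w + 2) + (γw + δ)/(w² + 5)


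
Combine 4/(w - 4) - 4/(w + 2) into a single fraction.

Common denominator (w - 4)(w + 2). Numerator: 4(w + 2) - 4(w - 4) = (4w + 8) - (4w - 16) = 24
Result: (24)/[(w - 4)(w + 2)]


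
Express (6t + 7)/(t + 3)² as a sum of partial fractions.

(6t + 7) = α(t + 3) + β. At t = -3: β = 6·(-3) + 7 = -11. Coeff of t: α = 6
Result: 6/(t + 3) - 11/(t + 3)²


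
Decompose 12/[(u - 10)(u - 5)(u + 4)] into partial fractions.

Using cover-up method: P = 6/35, Q = -4/15, R = 2/21
Result: (6/35)/(u - 10) - (4/15)/(u - 5) + (2/21)/(u + 4)


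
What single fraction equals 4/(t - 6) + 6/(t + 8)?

Common denominator (t - 6)(t + 8). Numerator: 4(t + 8) + 6(t - 6) = (4t + 32) + (6t - 36) = 10t - 4
Result: (10t - 4)/[(t - 6)(t + 8)]


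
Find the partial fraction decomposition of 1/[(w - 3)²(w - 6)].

Cover-up at w=6: C = 1/(6 - 3)² = 1/9. Cover-up at w=3: B = 1/(3 - 6) = -1/3. Comparing w² coeff: A = -C = -1/9
Result: (-1/9)/(w - 3) - (1/3)/(w - 3)² + (1/9)/(w - 6)


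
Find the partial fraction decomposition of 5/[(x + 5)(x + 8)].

5/(x + 5)(x + 8) = A/(x + 5) + B/(x + 8). A = 5/(-5 + 8) = 5/3, B = 5/(-8 + 5) = -5/3
Result: (5/3)/(x + 5) - (5/3)/(x + 8)


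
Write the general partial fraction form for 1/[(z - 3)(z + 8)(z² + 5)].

Two linear + quadratic: P/(z - 3) + Q/(z + 8) + (Rz + S)/(z² + 5)


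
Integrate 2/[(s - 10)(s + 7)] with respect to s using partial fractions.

Decompose: 2/[(s - 10)(s + 7)] = (2/17)/(s - 10) - (2/17)/(s + 7). Integrate each term: (2/17) ln|(s - 10)| - (2/17) ln|(s + 7)| + C


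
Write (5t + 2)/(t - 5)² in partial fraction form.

(5t + 2) = P(t - 5) + Q. At t = 5: Q = 5·5 + 2 = 27. Coeff of t: P = 5
Result: 5/(t - 5) + 27/(t - 5)²


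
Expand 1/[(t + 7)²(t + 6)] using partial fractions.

Cover-up at t=-6: γ = 1/(-6 + 7)² = 1. Cover-up at t=-7: β = 1/(-7 + 6) = -1. Comparing t² coeff: α = -γ = -1
Result: -1/(t + 7) - 1/(t + 7)² + 1/(t + 6)


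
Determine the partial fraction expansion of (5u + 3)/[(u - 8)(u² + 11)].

At u=8: α = (5·8 + 3)/(8² + 11) = 43/75. β = -α = -43/75, γ = 5 - 8·α = 31/75
Result: (43/75)/(u - 8) - ((43/75)u - 31/75)/(u² + 11)


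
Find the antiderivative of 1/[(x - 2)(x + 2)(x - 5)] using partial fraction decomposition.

Cover-up: A = -1/12, B = 1/28, C = 1/21. Decomposition: (-1/12)/(x - 2) + (1/28)/(x + 2) + (1/21)/(x - 5). Integrate each term: (-1/12) ln|(x - 2)| + (1/28) ln|(x + 2)| + (1/21) ln|(x - 5)| + C


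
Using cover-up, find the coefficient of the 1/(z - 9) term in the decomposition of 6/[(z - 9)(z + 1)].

Cover (z - 9), set z=9: 6/((z + 1) at z=9) = 6/(10) = 3/5


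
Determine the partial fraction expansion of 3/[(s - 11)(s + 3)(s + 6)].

Using cover-up method: P = 3/238, Q = -1/14, R = 1/17
Result: (3/238)/(s - 11) - (1/14)/(s + 3) + (1/17)/(s + 6)


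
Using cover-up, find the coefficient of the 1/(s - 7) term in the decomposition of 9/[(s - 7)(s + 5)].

Cover (s - 7), set s=7: 9/((s + 5) at s=7) = 9/(12) = 3/4


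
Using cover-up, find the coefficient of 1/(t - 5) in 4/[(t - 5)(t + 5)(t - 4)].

Cover (t - 5), set t=5: 4/[(5 + 5)(5 - 4)] = 2/5


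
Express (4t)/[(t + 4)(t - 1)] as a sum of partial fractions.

At t=-4: α = (4·(-4) + 0)/(-4 - 1) = 16/5. At t=1: β = (4·1 + 0)/(1 + 4) = 4/5
Result: (16/5)/(t + 4) + (4/5)/(t - 1)


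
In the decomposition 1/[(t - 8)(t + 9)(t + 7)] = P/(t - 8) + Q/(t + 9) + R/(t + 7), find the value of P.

Cover-up at t = 8: P = 1/[(8 + 9)(8 + 7)] = 1/[(17)(15)] = 1/255


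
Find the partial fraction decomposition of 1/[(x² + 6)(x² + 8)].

Coefficient matching gives A = C = 0, B = 1/(8-6) = 1/2, D = -B = -1/2
Result: (1/2)/(x² + 6) - (1/2)/(x² + 8)


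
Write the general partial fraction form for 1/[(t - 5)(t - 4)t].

Three distinct linear factors: P/(t - 5) + Q/(t - 4) + R/t


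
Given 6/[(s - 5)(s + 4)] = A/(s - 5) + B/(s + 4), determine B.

Cover-up at s = -4: B = 6/(-4 - 5) = -6/9 = -2/3


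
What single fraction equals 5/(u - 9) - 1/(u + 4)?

Common denominator (u - 9)(u + 4). Numerator: 5(u + 4) - 1(u - 9) = (5u + 20) - (u - 9) = 4u + 29
Result: (4u + 29)/[(u - 9)(u + 4)]


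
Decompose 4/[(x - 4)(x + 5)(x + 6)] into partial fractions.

Using cover-up method: A = 2/45, B = -4/9, C = 2/5
Result: (2/45)/(x - 4) - (4/9)/(x + 5) + (2/5)/(x + 6)


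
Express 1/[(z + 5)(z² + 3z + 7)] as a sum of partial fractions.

Cover-up at z = -5: A = 1/((-5)² + 3·(-5) + 7) = 1/17. Then B = -A = -1/17, C = -A·(3 - 5) = 2/17
Result: (1/17)/(z + 5) - ((1/17)z - 2/17)/(z² + 3z + 7)


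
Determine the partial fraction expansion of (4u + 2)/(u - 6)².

(4u + 2) = α(u - 6) + β. At u = 6: β = 4·6 + 2 = 26. Coeff of u: α = 4
Result: 4/(u - 6) + 26/(u - 6)²


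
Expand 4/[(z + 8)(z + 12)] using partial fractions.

4/(z + 8)(z + 12) = α/(z + 8) + β/(z + 12). α = 4/(-8 + 12) = 1, β = 4/(-12 + 8) = -1
Result: 1/(z + 8) - 1/(z + 12)


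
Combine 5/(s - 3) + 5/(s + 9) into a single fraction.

Common denominator (s - 3)(s + 9). Numerator: 5(s + 9) + 5(s - 3) = (5s + 45) + (5s - 15) = 10s + 30
Result: (10s + 30)/[(s - 3)(s + 9)]


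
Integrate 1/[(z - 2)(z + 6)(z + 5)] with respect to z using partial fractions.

Cover-up: A = 1/56, B = 1/8, C = -1/7. Decomposition: (1/56)/(z - 2) + (1/8)/(z + 6) - (1/7)/(z + 5). Integrate each term: (1/56) ln|(z - 2)| + (1/8) ln|(z + 6)| - (1/7) ln|(z + 5)| + C


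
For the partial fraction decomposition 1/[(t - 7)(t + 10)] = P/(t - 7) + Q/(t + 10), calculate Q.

Cover-up at t = -10: Q = 1/(-10 - 7) = -1/17


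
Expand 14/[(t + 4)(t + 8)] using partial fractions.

14/(t + 4)(t + 8) = A/(t + 4) + B/(t + 8). A = 14/(-4 + 8) = 7/2, B = 14/(-8 + 4) = -7/2
Result: (7/2)/(t + 4) - (7/2)/(t + 8)


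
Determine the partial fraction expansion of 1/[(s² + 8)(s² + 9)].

Coefficient matching gives P = R = 0, Q = 1/(9-8) = 1, S = -Q = -1
Result: 1/(s² + 8) - 1/(s² + 9)


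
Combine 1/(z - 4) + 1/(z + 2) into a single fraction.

Common denominator (z - 4)(z + 2). Numerator: 1(z + 2) + 1(z - 4) = (z + 2) + (z - 4) = 2z - 2
Result: (2z - 2)/[(z - 4)(z + 2)]


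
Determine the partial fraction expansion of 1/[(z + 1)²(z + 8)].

Cover-up at z=-8: R = 1/(-8 + 1)² = 1/49. Cover-up at z=-1: Q = 1/(-1 + 8) = 1/7. Comparing z² coeff: P = -R = -1/49
Result: (-1/49)/(z + 1) + (1/7)/(z + 1)² + (1/49)/(z + 8)


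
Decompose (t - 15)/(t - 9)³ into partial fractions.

(t - 15) = P(t - 9)² + Q(t - 9) + R. At t = 9: R = 1·9 - 15 = -6. Coefficients: P = 0, Q = 1
Result: 1/(t - 9)² - 6/(t - 9)³


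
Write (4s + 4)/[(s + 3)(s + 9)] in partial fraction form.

At s=-3: P = (4·(-3) + 4)/(-3 + 9) = -4/3. At s=-9: Q = (4·(-9) + 4)/(-9 + 3) = 16/3
Result: (-4/3)/(s + 3) + (16/3)/(s + 9)


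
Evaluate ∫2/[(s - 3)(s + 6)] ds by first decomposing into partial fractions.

Decompose: 2/[(s - 3)(s + 6)] = (2/9)/(s - 3) - (2/9)/(s + 6). Integrate each term: (2/9) ln|(s - 3)| - (2/9) ln|(s + 6)| + C


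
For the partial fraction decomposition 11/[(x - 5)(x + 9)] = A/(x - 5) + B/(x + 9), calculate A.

Cover-up at x = 5: A = 11/(5 + 9) = 11/14


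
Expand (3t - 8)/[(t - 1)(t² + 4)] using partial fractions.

At t=1: A = (3·1 - 8)/(1² + 4) = -1. B = -A = 1, C = 3 - 1·A = 4
Result: -1/(t - 1) + (t + 4)/(t² + 4)


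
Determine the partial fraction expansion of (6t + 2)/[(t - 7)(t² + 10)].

At t=7: A = (6·7 + 2)/(7² + 10) = 44/59. B = -A = -44/59, C = 6 - 7·A = 46/59
Result: (44/59)/(t - 7) - ((44/59)t - 46/59)/(t² + 10)


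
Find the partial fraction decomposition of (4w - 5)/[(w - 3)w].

At w=3: A = (4·3 - 5)/(3 - 0) = 7/3. At w=0: B = (4·0 - 5)/(0 - 3) = 5/3
Result: (7/3)/(w - 3) + (5/3)/w


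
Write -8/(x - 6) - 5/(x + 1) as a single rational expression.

Common denominator (x - 6)(x + 1). Numerator: -8(x + 1) - 5(x - 6) = (-8x - 8) - (5x - 30) = -13x + 22
Result: (-13x + 22)/[(x - 6)(x + 1)]


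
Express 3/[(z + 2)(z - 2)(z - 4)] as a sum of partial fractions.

Using cover-up method: α = 1/8, β = -3/8, γ = 1/4
Result: (1/8)/(z + 2) - (3/8)/(z - 2) + (1/4)/(z - 4)


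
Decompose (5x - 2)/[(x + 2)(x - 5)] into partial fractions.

At x=-2: α = (5·(-2) - 2)/(-2 - 5) = 12/7. At x=5: β = (5·5 - 2)/(5 + 2) = 23/7
Result: (12/7)/(x + 2) + (23/7)/(x - 5)


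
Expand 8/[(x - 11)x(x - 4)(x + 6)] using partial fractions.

Using Heaviside cover-up: (8/1309)/(x - 11) + (1/33)/x - (1/35)/(x - 4) - (2/255)/(x + 6)


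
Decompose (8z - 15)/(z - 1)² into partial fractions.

(8z - 15) = A(z - 1) + B. At z = 1: B = 8·1 - 15 = -7. Coeff of z: A = 8
Result: 8/(z - 1) - 7/(z - 1)²


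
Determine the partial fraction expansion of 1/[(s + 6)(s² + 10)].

Cover-up at s = -6: P = 1/((-6)² + 10) = 1/46. Then Q = -P = -1/46, R = -P·(0 - 6) = 3/23
Result: (1/46)/(s + 6) - ((1/46)s - 3/23)/(s² + 10)


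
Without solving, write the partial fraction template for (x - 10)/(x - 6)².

Repeated linear factor: P/(x - 6) + Q/(x - 6)²


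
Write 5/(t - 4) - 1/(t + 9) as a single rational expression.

Common denominator (t - 4)(t + 9). Numerator: 5(t + 9) - 1(t - 4) = (5t + 45) - (t - 4) = 4t + 49
Result: (4t + 49)/[(t - 4)(t + 9)]


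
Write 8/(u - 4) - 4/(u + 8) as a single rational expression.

Common denominator (u - 4)(u + 8). Numerator: 8(u + 8) - 4(u - 4) = (8u + 64) - (4u - 16) = 4u + 80
Result: (4u + 80)/[(u - 4)(u + 8)]


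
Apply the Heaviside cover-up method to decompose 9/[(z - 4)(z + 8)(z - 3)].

Cover (z - 4), z=4: P = 9/[(4 + 8)(4 - 3)] = 3/4. Cover (z + 8), z=-8: Q = 9/[(-8 - 4)(-8 - 3)] = 3/44. Cover (z - 3), z=3: R = 9/[(3 - 4)(3 + 8)] = -9/11.
Result: (3/4)/(z - 4) + (3/44)/(z + 8) - (9/11)/(z - 3)


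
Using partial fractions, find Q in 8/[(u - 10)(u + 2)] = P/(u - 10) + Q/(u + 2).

Cover-up at u = -2: Q = 8/(-2 - 10) = -8/12 = -2/3


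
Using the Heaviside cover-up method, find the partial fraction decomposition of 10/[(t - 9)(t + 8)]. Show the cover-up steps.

Cover (t - 9): set t=9, get α = 10/(9 + 8) = 10/17. Cover (t + 8): set t=-8, get β = 10/(-8 - 9) = -10/17.
Result: (10/17)/(t - 9) - (10/17)/(t + 8)


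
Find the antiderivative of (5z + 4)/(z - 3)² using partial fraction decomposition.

Decompose: α = 5, β = 5·3 + 4 = 19, so (5z + 4)/(z - 3)² = 5/(z - 3) + 19/(z - 3)². Integrate: ∫ α/(z - 3) dz = 5 ln|(z - 3)|; ∫ β/(z - 3)² dz = -19/(z - 3). Sum: 5 ln|(z - 3)| - 19/(z - 3) + C


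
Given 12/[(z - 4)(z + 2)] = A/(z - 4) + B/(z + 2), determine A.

Cover-up at z = 4: A = 12/(4 + 2) = 12/6 = 2


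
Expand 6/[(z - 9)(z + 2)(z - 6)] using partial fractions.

Using cover-up method: α = 2/11, β = 3/44, γ = -1/4
Result: (2/11)/(z - 9) + (3/44)/(z + 2) - (1/4)/(z - 6)
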